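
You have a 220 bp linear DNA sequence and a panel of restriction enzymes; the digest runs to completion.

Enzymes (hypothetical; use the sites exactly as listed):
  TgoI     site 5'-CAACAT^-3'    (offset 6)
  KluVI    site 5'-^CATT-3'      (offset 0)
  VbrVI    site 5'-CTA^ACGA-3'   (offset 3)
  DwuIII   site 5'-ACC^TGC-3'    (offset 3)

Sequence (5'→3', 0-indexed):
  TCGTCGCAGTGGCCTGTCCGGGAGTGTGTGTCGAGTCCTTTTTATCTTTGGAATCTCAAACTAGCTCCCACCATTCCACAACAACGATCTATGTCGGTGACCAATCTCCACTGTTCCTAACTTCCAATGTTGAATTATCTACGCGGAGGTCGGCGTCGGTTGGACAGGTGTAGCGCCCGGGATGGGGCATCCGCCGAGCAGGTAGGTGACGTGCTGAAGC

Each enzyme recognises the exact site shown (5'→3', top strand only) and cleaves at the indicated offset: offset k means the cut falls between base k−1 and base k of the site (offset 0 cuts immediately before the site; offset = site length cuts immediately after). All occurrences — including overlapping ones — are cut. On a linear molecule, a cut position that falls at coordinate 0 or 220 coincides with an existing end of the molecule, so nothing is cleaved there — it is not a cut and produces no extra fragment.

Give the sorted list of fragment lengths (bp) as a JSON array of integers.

[71,149]

Scan for sites:
  TgoI (CAACAT, off=6): no sites
  KluVI (CATT, off=0): starts [71] → cuts [71]
  VbrVI (CTAACGA, off=3): no sites
  DwuIII (ACCTGC, off=3): no sites

All cut coordinates (distinct, sorted): [71]

Fragments:
  [0,71): 71 bp
  [71,220): 149 bp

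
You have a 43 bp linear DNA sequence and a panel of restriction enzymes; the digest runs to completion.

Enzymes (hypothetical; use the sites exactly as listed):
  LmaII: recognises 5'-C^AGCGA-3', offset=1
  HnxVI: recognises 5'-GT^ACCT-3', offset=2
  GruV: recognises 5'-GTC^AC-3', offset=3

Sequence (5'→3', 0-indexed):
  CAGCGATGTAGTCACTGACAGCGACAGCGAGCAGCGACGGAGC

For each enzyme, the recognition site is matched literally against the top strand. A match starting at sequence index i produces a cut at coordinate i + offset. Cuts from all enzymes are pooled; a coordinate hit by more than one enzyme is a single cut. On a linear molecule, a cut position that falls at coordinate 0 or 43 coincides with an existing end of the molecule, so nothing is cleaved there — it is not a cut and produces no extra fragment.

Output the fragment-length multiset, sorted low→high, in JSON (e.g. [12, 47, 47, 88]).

Site scan:
  LmaII CAGCGA/1: at [0, 18, 24, 31] ⇒ [1, 19, 25, 32]
  HnxVI (GTACCT, off=2): no sites
  GruV GTCAC/3: at [10] ⇒ [13]

All cut coordinates (distinct, sorted): [1, 13, 19, 25, 32]

Fragment lengths:
  [0,1): 1 bp
  [1,13): 12 bp
  [13,19): 6 bp
  [19,25): 6 bp
  [25,32): 7 bp
  [32,43): 11 bp

[1,6,6,7,11,12]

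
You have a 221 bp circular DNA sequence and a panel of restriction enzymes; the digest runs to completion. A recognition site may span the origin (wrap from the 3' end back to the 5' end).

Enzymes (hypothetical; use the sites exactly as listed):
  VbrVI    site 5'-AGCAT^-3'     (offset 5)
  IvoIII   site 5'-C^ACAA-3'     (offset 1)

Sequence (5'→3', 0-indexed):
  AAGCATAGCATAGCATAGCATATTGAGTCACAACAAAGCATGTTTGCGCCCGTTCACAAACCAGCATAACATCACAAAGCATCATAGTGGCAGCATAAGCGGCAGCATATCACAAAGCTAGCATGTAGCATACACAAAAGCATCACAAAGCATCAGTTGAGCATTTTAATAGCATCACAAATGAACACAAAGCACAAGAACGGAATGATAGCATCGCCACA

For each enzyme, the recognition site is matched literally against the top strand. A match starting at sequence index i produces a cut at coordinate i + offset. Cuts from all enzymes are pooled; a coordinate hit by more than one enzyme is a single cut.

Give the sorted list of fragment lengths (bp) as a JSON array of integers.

[1,1,2,3,4,5,5,5,6,7,7,8,9,9,9,10,10,11,11,12,12,12,13,14,14,21]

Site scan:
  VbrVI (AGCAT, off=5): starts [1, 6, 11, 16, 36, 62, 77, 91, 103, 119, 126, 138, 148, 159, 170, 209] → cuts [6, 11, 16, 21, 41, 67, 82, 96, 108, 124, 131, 143, 153, 164, 175, 214]
  IvoIII (CACAA, off=1): starts [28, 54, 72, 110, 132, 143, 175, 185, 192, 217] → cuts [29, 55, 73, 111, 133, 144, 176, 186, 193, 218]

Pooled cuts: [6, 11, 16, 21, 29, 41, 55, 67, 73, 82, 96, 108, 111, 124, 131, 133, 143, 144, 153, 164, 175, 176, 186, 193, 214, 218]

Fragments:
  6→11: 5 bp
  11→16: 5 bp
  16→21: 5 bp
  21→29: 8 bp
  29→41: 12 bp
  41→55: 14 bp
  55→67: 12 bp
  67→73: 6 bp
  73→82: 9 bp
  82→96: 14 bp
  96→108: 12 bp
  108→111: 3 bp
  111→124: 13 bp
  124→131: 7 bp
  131→133: 2 bp
  133→143: 10 bp
  143→144: 1 bp
  144→153: 9 bp
  153→164: 11 bp
  164→175: 11 bp
  175→176: 1 bp
  176→186: 10 bp
  186→193: 7 bp
  193→214: 21 bp
  214→218: 4 bp
  218→6 (wrap): 221-218+6 = 9 bp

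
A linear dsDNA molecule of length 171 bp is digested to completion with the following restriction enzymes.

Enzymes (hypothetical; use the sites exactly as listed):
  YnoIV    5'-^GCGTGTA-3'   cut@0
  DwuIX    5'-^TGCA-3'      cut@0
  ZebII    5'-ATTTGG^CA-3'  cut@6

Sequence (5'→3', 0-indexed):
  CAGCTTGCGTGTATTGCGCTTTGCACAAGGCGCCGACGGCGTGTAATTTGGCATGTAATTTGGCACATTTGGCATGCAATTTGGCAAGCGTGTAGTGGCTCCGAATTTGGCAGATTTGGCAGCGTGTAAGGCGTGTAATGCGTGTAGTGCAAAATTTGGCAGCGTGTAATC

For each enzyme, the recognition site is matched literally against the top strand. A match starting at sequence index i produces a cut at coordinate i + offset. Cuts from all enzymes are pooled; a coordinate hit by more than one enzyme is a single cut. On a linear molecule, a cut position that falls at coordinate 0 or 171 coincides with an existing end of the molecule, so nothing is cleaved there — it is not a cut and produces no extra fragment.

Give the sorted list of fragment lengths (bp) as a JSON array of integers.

[2,2,2,3,6,8,9,9,9,9,10,10,12,12,13,15,17,23]

Scan for sites:
  YnoIV (GCGTGTA, off=0): starts [6, 38, 87, 121, 130, 139, 161] → cuts [6, 38, 87, 121, 130, 139, 161]
  DwuIX (TGCA, off=0): starts [21, 74, 147] → cuts [21, 74, 147]
  ZebII (ATTTGGCA, off=6): starts [45, 57, 66, 78, 104, 113, 153] → cuts [51, 63, 72, 84, 110, 119, 159]

Pooled cuts: [6, 21, 38, 51, 63, 72, 74, 84, 87, 110, 119, 121, 130, 139, 147, 159, 161]

Fragment lengths:
  [0,6): 6 bp
  [6,21): 15 bp
  [21,38): 17 bp
  [38,51): 13 bp
  [51,63): 12 bp
  [63,72): 9 bp
  [72,74): 2 bp
  [74,84): 10 bp
  [84,87): 3 bp
  [87,110): 23 bp
  [110,119): 9 bp
  [119,121): 2 bp
  [121,130): 9 bp
  [130,139): 9 bp
  [139,147): 8 bp
  [147,159): 12 bp
  [159,161): 2 bp
  [161,171): 10 bp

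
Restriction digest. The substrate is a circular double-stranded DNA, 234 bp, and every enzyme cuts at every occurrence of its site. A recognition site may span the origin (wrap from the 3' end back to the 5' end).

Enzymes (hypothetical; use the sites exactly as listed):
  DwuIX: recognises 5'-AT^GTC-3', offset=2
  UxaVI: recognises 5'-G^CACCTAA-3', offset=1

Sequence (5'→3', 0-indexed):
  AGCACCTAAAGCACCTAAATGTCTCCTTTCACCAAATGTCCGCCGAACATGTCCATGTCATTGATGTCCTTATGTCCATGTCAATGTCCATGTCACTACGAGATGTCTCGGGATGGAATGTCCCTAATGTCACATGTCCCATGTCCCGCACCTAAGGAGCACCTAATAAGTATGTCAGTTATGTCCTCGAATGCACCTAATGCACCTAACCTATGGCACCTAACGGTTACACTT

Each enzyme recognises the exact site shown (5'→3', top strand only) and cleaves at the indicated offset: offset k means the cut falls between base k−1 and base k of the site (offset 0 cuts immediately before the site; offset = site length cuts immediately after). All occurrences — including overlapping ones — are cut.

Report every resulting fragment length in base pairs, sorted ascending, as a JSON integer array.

Scan for sites:
  DwuIX (ATGTC, off=2): starts [18, 35, 48, 54, 63, 71, 77, 83, 89, 102, 117, 126, 133, 140, 171, 180] → cuts [20, 37, 50, 56, 65, 73, 79, 85, 91, 104, 119, 128, 135, 142, 173, 182]
  UxaVI (GCACCTAA, off=1): starts [1, 10, 147, 158, 192, 201, 215] → cuts [2, 11, 148, 159, 193, 202, 216]

All cut coordinates (distinct, sorted): [2, 11, 20, 37, 50, 56, 65, 73, 79, 85, 91, 104, 119, 128, 135, 142, 148, 159, 173, 182, 193, 202, 216]

Fragment lengths:
  2→11: 9 bp
  11→20: 9 bp
  20→37: 17 bp
  37→50: 13 bp
  50→56: 6 bp
  56→65: 9 bp
  65→73: 8 bp
  73→79: 6 bp
  79→85: 6 bp
  85→91: 6 bp
  91→104: 13 bp
  104→119: 15 bp
  119→128: 9 bp
  128→135: 7 bp
  135→142: 7 bp
  142→148: 6 bp
  148→159: 11 bp
  159→173: 14 bp
  173→182: 9 bp
  182→193: 11 bp
  193→202: 9 bp
  202→216: 14 bp
  216→2 (wrap): 234-216+2 = 20 bp

[6,6,6,6,6,7,7,8,9,9,9,9,9,9,11,11,13,13,14,14,15,17,20]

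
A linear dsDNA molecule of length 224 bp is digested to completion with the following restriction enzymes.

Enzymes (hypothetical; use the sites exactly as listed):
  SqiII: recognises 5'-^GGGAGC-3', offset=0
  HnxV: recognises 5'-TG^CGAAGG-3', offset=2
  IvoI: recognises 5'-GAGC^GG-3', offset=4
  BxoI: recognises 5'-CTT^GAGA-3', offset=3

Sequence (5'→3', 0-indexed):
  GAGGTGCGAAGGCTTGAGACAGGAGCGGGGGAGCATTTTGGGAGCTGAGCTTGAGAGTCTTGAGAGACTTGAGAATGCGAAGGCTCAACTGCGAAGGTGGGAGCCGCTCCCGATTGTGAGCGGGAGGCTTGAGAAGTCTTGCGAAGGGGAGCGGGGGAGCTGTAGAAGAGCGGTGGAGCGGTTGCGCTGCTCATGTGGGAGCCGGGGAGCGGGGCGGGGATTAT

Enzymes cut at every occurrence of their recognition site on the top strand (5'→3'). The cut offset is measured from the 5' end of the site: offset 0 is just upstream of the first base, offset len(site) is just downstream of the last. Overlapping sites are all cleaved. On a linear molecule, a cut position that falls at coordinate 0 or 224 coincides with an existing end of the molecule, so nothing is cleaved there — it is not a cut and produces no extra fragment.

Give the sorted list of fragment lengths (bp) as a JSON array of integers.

Per-enzyme occurrences:
  SqiII (GGGAGC, off=0): starts [28, 39, 98, 146, 154, 196, 204] → cuts [28, 39, 98, 146, 154, 196, 204]
  HnxV (TGCGAAGG, off=2): starts [4, 75, 89, 139] → cuts [6, 77, 91, 141]
  IvoI (GAGCGG, off=4): starts [22, 117, 148, 167, 175, 206] → cuts [26, 121, 152, 171, 179, 210]
  BxoI (CTTGAGA, off=3): starts [12, 49, 58, 67, 127] → cuts [15, 52, 61, 70, 130]

Pooled cuts: [6, 15, 26, 28, 39, 52, 61, 70, 77, 91, 98, 121, 130, 141, 146, 152, 154, 171, 179, 196, 204, 210]

Fragment lengths:
  [0,6): 6 bp
  [6,15): 9 bp
  [15,26): 11 bp
  [26,28): 2 bp
  [28,39): 11 bp
  [39,52): 13 bp
  [52,61): 9 bp
  [61,70): 9 bp
  [70,77): 7 bp
  [77,91): 14 bp
  [91,98): 7 bp
  [98,121): 23 bp
  [121,130): 9 bp
  [130,141): 11 bp
  [141,146): 5 bp
  [146,152): 6 bp
  [152,154): 2 bp
  [154,171): 17 bp
  [171,179): 8 bp
  [179,196): 17 bp
  [196,204): 8 bp
  [204,210): 6 bp
  [210,224): 14 bp

[2,2,5,6,6,6,7,7,8,8,9,9,9,9,11,11,11,13,14,14,17,17,23]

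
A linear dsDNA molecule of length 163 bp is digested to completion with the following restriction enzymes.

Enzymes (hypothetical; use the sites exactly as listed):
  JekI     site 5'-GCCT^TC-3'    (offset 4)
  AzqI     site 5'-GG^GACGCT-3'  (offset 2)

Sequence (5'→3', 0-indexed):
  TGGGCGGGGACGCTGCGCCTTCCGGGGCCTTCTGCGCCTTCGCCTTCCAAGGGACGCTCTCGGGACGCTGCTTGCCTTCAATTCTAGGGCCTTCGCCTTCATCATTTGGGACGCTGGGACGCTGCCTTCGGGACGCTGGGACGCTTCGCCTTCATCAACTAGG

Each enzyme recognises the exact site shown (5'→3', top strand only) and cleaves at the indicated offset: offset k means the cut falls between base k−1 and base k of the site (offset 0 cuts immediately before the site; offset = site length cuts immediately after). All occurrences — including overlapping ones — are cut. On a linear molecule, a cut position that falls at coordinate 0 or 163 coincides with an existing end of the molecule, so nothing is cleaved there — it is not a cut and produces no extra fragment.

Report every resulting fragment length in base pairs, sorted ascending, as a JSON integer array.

Site scan:
  JekI GCCTTC/4: at [16, 26, 35, 41, 73, 88, 94, 123, 147] ⇒ [20, 30, 39, 45, 77, 92, 98, 127, 151]
  AzqI GGGACGCT/2: at [6, 50, 61, 107, 115, 129, 137] ⇒ [8, 52, 63, 109, 117, 131, 139]

All cut coordinates (distinct, sorted): [8, 20, 30, 39, 45, 52, 63, 77, 92, 98, 109, 117, 127, 131, 139, 151]

Fragment lengths:
  [0,8): 8 bp
  [8,20): 12 bp
  [20,30): 10 bp
  [30,39): 9 bp
  [39,45): 6 bp
  [45,52): 7 bp
  [52,63): 11 bp
  [63,77): 14 bp
  [77,92): 15 bp
  [92,98): 6 bp
  [98,109): 11 bp
  [109,117): 8 bp
  [117,127): 10 bp
  [127,131): 4 bp
  [131,139): 8 bp
  [139,151): 12 bp
  [151,163): 12 bp

[4,6,6,7,8,8,8,9,10,10,11,11,12,12,12,14,15]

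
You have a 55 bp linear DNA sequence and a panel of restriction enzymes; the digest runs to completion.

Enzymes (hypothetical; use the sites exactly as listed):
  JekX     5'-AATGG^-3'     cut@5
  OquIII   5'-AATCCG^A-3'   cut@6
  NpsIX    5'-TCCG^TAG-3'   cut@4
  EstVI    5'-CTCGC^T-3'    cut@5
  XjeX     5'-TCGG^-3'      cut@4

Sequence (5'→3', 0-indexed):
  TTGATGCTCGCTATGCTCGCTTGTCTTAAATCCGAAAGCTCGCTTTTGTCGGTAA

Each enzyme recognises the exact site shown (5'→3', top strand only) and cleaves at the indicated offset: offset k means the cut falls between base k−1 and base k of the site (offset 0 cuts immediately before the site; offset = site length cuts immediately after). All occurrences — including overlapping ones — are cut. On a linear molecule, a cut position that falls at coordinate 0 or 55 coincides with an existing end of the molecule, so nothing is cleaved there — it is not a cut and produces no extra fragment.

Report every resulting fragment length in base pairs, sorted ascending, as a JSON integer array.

Site scan:
  JekX (AATGG, off=5): no sites
  OquIII AATCCGA/6: at [28] ⇒ [34]
  NpsIX (TCCGTAG, off=4): no sites
  EstVI CTCGCT/5: at [6, 15, 38] ⇒ [11, 20, 43]
  XjeX TCGG/4: at [48] ⇒ [52]

All cut coordinates (distinct, sorted): [11, 20, 34, 43, 52]

Fragment lengths:
  [0,11): 11 bp
  [11,20): 9 bp
  [20,34): 14 bp
  [34,43): 9 bp
  [43,52): 9 bp
  [52,55): 3 bp

[3,9,9,9,11,14]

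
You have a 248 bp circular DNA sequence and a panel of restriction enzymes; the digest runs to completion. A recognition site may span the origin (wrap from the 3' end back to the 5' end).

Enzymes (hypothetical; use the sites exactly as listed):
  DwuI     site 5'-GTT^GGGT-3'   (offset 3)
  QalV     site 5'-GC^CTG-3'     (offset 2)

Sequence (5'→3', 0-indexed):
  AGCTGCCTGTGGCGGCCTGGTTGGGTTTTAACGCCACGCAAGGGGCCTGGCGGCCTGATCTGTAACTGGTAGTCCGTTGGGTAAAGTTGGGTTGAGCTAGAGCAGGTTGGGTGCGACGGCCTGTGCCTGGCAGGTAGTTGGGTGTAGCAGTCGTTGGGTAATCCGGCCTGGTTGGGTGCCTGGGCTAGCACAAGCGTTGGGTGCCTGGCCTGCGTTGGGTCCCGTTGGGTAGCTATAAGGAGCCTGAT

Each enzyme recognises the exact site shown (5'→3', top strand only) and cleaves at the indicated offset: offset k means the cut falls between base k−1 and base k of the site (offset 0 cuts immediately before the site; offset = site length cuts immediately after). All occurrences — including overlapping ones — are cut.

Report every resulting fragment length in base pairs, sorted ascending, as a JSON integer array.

[5,6,6,6,6,6,7,8,10,10,10,11,12,12,13,16,17,19,20,24,24]

Per-enzyme occurrences:
  DwuI GTTGGGT/3: at [19, 75, 85, 105, 136, 152, 170, 195, 213, 223] ⇒ [22, 78, 88, 108, 139, 155, 173, 198, 216, 226]
  QalV GCCTG/2: at [4, 14, 44, 52, 118, 124, 165, 177, 202, 207, 241] ⇒ [6, 16, 46, 54, 120, 126, 167, 179, 204, 209, 243]

All cut coordinates (distinct, sorted): [6, 16, 22, 46, 54, 78, 88, 108, 120, 126, 139, 155, 167, 173, 179, 198, 204, 209, 216, 226, 243]

Fragment lengths:
  6→16: 10 bp
  16→22: 6 bp
  22→46: 24 bp
  46→54: 8 bp
  54→78: 24 bp
  78→88: 10 bp
  88→108: 20 bp
  108→120: 12 bp
  120→126: 6 bp
  126→139: 13 bp
  139→155: 16 bp
  155→167: 12 bp
  167→173: 6 bp
  173→179: 6 bp
  179→198: 19 bp
  198→204: 6 bp
  204→209: 5 bp
  209→216: 7 bp
  216→226: 10 bp
  226→243: 17 bp
  243→6 (wrap): 248-243+6 = 11 bp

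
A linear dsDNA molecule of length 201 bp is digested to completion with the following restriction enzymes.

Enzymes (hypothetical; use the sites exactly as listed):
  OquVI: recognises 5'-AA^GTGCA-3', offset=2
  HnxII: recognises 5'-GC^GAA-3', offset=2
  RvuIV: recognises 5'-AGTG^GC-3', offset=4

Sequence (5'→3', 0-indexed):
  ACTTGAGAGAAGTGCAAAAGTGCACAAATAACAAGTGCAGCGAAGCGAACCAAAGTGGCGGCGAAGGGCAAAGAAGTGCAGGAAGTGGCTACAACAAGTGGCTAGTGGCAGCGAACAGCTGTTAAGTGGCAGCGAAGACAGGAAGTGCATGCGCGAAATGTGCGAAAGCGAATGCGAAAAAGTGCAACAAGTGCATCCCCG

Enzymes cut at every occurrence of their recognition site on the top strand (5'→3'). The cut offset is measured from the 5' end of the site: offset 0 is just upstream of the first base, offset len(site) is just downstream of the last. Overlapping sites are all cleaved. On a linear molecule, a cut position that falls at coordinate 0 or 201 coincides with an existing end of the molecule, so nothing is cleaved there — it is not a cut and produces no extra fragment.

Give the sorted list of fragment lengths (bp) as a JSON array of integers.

Per-enzyme occurrences:
  OquVI AAGTGCA/2: at [9, 17, 32, 73, 142, 179, 188] ⇒ [11, 19, 34, 75, 144, 181, 190]
  HnxII GCGAA/2: at [39, 44, 60, 110, 131, 152, 161, 167, 173] ⇒ [41, 46, 62, 112, 133, 154, 163, 169, 175]
  RvuIV AGTGGC/4: at [53, 83, 96, 103, 124] ⇒ [57, 87, 100, 107, 128]

Pooled cuts: [11, 19, 34, 41, 46, 57, 62, 75, 87, 100, 107, 112, 128, 133, 144, 154, 163, 169, 175, 181, 190]

Fragment lengths:
  [0,11): 11 bp
  [11,19): 8 bp
  [19,34): 15 bp
  [34,41): 7 bp
  [41,46): 5 bp
  [46,57): 11 bp
  [57,62): 5 bp
  [62,75): 13 bp
  [75,87): 12 bp
  [87,100): 13 bp
  [100,107): 7 bp
  [107,112): 5 bp
  [112,128): 16 bp
  [128,133): 5 bp
  [133,144): 11 bp
  [144,154): 10 bp
  [154,163): 9 bp
  [163,169): 6 bp
  [169,175): 6 bp
  [175,181): 6 bp
  [181,190): 9 bp
  [190,201): 11 bp

[5,5,5,5,6,6,6,7,7,8,9,9,10,11,11,11,11,12,13,13,15,16]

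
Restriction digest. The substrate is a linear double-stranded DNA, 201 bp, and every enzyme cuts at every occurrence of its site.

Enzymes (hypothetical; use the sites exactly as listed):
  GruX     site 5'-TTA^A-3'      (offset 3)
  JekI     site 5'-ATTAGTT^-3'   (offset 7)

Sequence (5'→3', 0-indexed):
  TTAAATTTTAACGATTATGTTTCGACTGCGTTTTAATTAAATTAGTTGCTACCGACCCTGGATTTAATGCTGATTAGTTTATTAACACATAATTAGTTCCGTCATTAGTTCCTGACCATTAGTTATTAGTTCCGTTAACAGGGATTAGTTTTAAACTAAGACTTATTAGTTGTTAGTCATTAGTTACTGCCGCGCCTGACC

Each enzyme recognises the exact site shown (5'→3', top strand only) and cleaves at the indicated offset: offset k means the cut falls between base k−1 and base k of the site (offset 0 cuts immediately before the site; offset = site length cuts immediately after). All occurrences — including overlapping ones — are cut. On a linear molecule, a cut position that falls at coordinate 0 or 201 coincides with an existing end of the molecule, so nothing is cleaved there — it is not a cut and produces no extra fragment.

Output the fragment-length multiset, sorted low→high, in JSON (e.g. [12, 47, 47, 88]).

[3,3,4,5,6,7,7,8,12,13,13,14,14,14,16,18,19,25]

Site scan:
  GruX TTAA/3: at [0, 7, 32, 36, 63, 81, 134, 150] ⇒ [3, 10, 35, 39, 66, 84, 137, 153]
  JekI ATTAGTT/7: at [40, 72, 91, 103, 117, 124, 143, 164, 178] ⇒ [47, 79, 98, 110, 124, 131, 150, 171, 185]

Pooled cuts: [3, 10, 35, 39, 47, 66, 79, 84, 98, 110, 124, 131, 137, 150, 153, 171, 185]

Fragments:
  [0,3): 3 bp
  [3,10): 7 bp
  [10,35): 25 bp
  [35,39): 4 bp
  [39,47): 8 bp
  [47,66): 19 bp
  [66,79): 13 bp
  [79,84): 5 bp
  [84,98): 14 bp
  [98,110): 12 bp
  [110,124): 14 bp
  [124,131): 7 bp
  [131,137): 6 bp
  [137,150): 13 bp
  [150,153): 3 bp
  [153,171): 18 bp
  [171,185): 14 bp
  [185,201): 16 bp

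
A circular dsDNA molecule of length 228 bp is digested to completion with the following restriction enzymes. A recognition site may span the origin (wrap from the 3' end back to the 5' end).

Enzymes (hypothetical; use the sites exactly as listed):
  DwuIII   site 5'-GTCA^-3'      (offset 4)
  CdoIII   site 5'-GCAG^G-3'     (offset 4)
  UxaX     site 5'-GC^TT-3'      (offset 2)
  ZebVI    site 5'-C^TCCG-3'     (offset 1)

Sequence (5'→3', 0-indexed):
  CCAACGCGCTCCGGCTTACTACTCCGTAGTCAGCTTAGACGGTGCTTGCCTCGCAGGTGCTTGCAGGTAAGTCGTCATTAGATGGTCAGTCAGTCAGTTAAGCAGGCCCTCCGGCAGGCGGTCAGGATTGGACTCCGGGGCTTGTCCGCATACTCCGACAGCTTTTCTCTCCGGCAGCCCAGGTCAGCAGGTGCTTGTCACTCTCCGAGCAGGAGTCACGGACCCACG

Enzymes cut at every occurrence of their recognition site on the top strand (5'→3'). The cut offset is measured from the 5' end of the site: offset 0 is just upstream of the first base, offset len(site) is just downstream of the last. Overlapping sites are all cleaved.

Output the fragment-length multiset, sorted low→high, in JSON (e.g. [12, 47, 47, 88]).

[2,3,4,4,4,4,4,4,6,6,6,6,7,7,7,8,8,9,9,9,9,10,11,11,11,11,12,17,19]

Site scan:
  DwuIII GTCA/4: at [28, 73, 84, 88, 92, 120, 182, 196, 214] ⇒ [32, 77, 88, 92, 96, 124, 186, 200, 218]
  CdoIII GCAGG/4: at [52, 62, 101, 113, 186, 208] ⇒ [56, 66, 105, 117, 190, 212]
  UxaX GCTT/2: at [13, 32, 43, 58, 139, 160, 192] ⇒ [15, 34, 45, 60, 141, 162, 194]
  ZebVI CTCCG/1: at [8, 21, 108, 132, 152, 168, 202] ⇒ [9, 22, 109, 133, 153, 169, 203]

Pooled cuts: [9, 15, 22, 32, 34, 45, 56, 60, 66, 77, 88, 92, 96, 105, 109, 117, 124, 133, 141, 153, 162, 169, 186, 190, 194, 200, 203, 212, 218]

Fragment lengths:
  9→15: 6 bp
  15→22: 7 bp
  22→32: 10 bp
  32→34: 2 bp
  34→45: 11 bp
  45→56: 11 bp
  56→60: 4 bp
  60→66: 6 bp
  66→77: 11 bp
  77→88: 11 bp
  88→92: 4 bp
  92→96: 4 bp
  96→105: 9 bp
  105→109: 4 bp
  109→117: 8 bp
  117→124: 7 bp
  124→133: 9 bp
  133→141: 8 bp
  141→153: 12 bp
  153→162: 9 bp
  162→169: 7 bp
  169→186: 17 bp
  186→190: 4 bp
  190→194: 4 bp
  194→200: 6 bp
  200→203: 3 bp
  203→212: 9 bp
  212→218: 6 bp
  218→9 (wrap): 228-218+9 = 19 bp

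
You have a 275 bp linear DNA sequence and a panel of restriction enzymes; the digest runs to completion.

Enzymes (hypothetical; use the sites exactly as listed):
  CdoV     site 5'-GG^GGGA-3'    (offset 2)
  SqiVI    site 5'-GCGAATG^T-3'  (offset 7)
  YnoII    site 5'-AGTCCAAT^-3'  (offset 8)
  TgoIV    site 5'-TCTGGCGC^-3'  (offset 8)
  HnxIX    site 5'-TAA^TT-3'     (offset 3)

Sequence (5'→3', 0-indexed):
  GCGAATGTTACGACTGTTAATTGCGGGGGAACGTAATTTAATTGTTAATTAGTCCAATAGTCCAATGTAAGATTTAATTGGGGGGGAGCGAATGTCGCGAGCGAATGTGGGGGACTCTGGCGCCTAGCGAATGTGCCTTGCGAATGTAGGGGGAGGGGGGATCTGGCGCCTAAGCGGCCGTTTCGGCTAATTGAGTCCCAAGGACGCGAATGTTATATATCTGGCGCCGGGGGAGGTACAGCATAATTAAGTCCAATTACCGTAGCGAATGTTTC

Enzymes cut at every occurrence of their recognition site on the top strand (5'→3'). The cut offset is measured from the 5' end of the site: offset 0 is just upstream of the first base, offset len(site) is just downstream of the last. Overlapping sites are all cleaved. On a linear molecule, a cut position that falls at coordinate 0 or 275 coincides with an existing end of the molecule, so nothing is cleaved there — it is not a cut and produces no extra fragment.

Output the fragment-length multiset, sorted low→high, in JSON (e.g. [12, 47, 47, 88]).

Per-enzyme occurrences:
  CdoV (GGGGGA, off=2): starts [24, 81, 108, 148, 155, 228] → cuts [26, 83, 110, 150, 157, 230]
  SqiVI (GCGAATGT, off=7): starts [0, 87, 100, 126, 139, 205, 264] → cuts [7, 94, 107, 133, 146, 212, 271]
  YnoII (AGTCCAAT, off=8): starts [50, 58, 249] → cuts [58, 66, 257]
  TgoIV (TCTGGCGC, off=8): starts [115, 161, 219] → cuts [123, 169, 227]
  HnxIX (TAATT, off=3): starts [17, 33, 38, 45, 74, 187, 243] → cuts [20, 36, 41, 48, 77, 190, 246]

Pooled cuts: [7, 20, 26, 36, 41, 48, 58, 66, 77, 83, 94, 107, 110, 123, 133, 146, 150, 157, 169, 190, 212, 227, 230, 246, 257, 271]

Fragments:
  [0,7): 7 bp
  [7,20): 13 bp
  [20,26): 6 bp
  [26,36): 10 bp
  [36,41): 5 bp
  [41,48): 7 bp
  [48,58): 10 bp
  [58,66): 8 bp
  [66,77): 11 bp
  [77,83): 6 bp
  [83,94): 11 bp
  [94,107): 13 bp
  [107,110): 3 bp
  [110,123): 13 bp
  [123,133): 10 bp
  [133,146): 13 bp
  [146,150): 4 bp
  [150,157): 7 bp
  [157,169): 12 bp
  [169,190): 21 bp
  [190,212): 22 bp
  [212,227): 15 bp
  [227,230): 3 bp
  [230,246): 16 bp
  [246,257): 11 bp
  [257,271): 14 bp
  [271,275): 4 bp

[3,3,4,4,5,6,6,7,7,7,8,10,10,10,11,11,11,12,13,13,13,13,14,15,16,21,22]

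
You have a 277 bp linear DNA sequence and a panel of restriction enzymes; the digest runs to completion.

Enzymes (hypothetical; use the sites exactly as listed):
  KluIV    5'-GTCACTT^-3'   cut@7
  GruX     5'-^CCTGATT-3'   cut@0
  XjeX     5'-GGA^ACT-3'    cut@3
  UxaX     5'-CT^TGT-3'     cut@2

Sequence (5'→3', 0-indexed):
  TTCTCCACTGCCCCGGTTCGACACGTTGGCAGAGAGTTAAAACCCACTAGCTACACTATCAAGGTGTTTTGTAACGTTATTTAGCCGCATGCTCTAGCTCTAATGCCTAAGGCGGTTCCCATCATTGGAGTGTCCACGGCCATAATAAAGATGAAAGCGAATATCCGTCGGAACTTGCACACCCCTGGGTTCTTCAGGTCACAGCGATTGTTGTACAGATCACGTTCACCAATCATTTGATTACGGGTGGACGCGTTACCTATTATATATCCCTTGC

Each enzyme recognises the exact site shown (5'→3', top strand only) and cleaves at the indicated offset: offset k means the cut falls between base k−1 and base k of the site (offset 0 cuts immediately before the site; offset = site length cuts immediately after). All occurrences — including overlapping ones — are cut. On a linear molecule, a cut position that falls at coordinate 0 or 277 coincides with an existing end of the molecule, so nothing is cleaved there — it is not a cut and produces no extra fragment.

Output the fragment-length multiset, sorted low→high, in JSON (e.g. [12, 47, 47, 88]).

Site scan:
  KluIV (GTCACTT, off=7): no sites
  GruX (CCTGATT, off=0): no sites
  XjeX GGAACT/3: at [169] ⇒ [172]
  UxaX (CTTGT, off=2): no sites

Pooled cuts: [172]

Fragments:
  [0,172): 172 bp
  [172,277): 105 bp

[105,172]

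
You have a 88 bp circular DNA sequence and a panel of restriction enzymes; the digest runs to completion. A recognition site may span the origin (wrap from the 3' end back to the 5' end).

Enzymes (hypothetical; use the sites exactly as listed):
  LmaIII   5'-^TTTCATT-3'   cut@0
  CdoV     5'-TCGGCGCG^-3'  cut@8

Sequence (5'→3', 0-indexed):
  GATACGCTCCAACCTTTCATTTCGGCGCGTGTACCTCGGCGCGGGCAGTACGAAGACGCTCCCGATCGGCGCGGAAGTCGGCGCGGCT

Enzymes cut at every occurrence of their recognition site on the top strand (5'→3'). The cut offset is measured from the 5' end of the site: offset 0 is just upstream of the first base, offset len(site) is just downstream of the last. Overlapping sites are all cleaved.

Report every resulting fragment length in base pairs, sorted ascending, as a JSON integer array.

[12,14,15,17,30]

Scan for sites:
  LmaIII TTTCATT/0: at [14] ⇒ [14]
  CdoV TCGGCGCG/8: at [21, 35, 65, 77] ⇒ [29, 43, 73, 85]

Pooled cuts: [14, 29, 43, 73, 85]

Fragment lengths:
  14→29: 15 bp
  29→43: 14 bp
  43→73: 30 bp
  73→85: 12 bp
  85→14 (wrap): 88-85+14 = 17 bp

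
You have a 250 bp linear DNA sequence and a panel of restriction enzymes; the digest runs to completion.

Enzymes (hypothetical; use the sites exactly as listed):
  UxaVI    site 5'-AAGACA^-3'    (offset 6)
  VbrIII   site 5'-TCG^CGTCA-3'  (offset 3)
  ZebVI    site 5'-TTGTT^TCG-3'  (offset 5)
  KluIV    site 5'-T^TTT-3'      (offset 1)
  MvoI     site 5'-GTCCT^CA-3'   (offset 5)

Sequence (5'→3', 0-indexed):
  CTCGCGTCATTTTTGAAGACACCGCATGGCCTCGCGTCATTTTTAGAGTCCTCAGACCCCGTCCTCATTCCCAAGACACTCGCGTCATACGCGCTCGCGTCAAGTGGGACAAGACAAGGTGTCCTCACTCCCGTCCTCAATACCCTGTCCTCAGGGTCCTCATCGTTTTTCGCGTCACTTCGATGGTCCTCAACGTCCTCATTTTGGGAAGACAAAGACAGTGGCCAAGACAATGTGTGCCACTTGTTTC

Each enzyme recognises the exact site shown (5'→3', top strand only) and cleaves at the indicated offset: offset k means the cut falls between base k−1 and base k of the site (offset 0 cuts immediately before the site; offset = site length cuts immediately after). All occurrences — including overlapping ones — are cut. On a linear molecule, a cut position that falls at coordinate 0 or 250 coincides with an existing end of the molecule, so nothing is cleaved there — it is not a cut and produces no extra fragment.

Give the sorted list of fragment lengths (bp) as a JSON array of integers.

[1,1,1,3,4,4,5,6,6,6,6,9,9,9,10,11,12,12,12,13,13,13,14,15,18,18,19]

Per-enzyme occurrences:
  UxaVI (AAGACA, off=6): starts [15, 72, 110, 208, 214, 226] → cuts [21, 78, 116, 214, 220, 232]
  VbrIII (TCGCGTCA, off=3): starts [1, 31, 79, 94, 169] → cuts [4, 34, 82, 97, 172]
  ZebVI (TTGTTTCG, off=5): no sites
  KluIV (TTTT, off=1): starts [9, 10, 39, 40, 165, 166, 201] → cuts [10, 11, 40, 41, 166, 167, 202]
  MvoI (GTCCTCA, off=5): starts [47, 60, 120, 132, 146, 155, 185, 194] → cuts [52, 65, 125, 137, 151, 160, 190, 199]

Pooled cuts: [4, 10, 11, 21, 34, 40, 41, 52, 65, 78, 82, 97, 116, 125, 137, 151, 160, 166, 167, 172, 190, 199, 202, 214, 220, 232]

Fragment lengths:
  [0,4): 4 bp
  [4,10): 6 bp
  [10,11): 1 bp
  [11,21): 10 bp
  [21,34): 13 bp
  [34,40): 6 bp
  [40,41): 1 bp
  [41,52): 11 bp
  [52,65): 13 bp
  [65,78): 13 bp
  [78,82): 4 bp
  [82,97): 15 bp
  [97,116): 19 bp
  [116,125): 9 bp
  [125,137): 12 bp
  [137,151): 14 bp
  [151,160): 9 bp
  [160,166): 6 bp
  [166,167): 1 bp
  [167,172): 5 bp
  [172,190): 18 bp
  [190,199): 9 bp
  [199,202): 3 bp
  [202,214): 12 bp
  [214,220): 6 bp
  [220,232): 12 bp
  [232,250): 18 bp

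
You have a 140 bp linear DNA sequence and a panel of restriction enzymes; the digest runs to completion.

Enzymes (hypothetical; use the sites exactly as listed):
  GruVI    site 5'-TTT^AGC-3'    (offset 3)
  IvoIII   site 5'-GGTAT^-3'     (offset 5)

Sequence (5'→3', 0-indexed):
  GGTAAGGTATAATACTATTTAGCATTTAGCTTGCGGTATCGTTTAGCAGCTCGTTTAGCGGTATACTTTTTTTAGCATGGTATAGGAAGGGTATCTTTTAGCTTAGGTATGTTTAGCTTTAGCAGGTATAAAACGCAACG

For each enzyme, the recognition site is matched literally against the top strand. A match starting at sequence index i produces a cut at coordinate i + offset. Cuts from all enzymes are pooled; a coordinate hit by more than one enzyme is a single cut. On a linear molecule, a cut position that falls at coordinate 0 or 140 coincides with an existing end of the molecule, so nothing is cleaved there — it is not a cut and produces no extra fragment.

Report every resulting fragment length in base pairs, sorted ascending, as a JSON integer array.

[4,5,5,6,7,8,9,9,10,10,10,11,11,11,12,12]

Scan for sites:
  GruVI TTTAGC/3: at [17, 24, 41, 53, 70, 96, 111, 117] ⇒ [20, 27, 44, 56, 73, 99, 114, 120]
  IvoIII GGTAT/5: at [5, 34, 59, 78, 89, 105, 124] ⇒ [10, 39, 64, 83, 94, 110, 129]

Pooled cuts: [10, 20, 27, 39, 44, 56, 64, 73, 83, 94, 99, 110, 114, 120, 129]

Fragment lengths:
  [0,10): 10 bp
  [10,20): 10 bp
  [20,27): 7 bp
  [27,39): 12 bp
  [39,44): 5 bp
  [44,56): 12 bp
  [56,64): 8 bp
  [64,73): 9 bp
  [73,83): 10 bp
  [83,94): 11 bp
  [94,99): 5 bp
  [99,110): 11 bp
  [110,114): 4 bp
  [114,120): 6 bp
  [120,129): 9 bp
  [129,140): 11 bp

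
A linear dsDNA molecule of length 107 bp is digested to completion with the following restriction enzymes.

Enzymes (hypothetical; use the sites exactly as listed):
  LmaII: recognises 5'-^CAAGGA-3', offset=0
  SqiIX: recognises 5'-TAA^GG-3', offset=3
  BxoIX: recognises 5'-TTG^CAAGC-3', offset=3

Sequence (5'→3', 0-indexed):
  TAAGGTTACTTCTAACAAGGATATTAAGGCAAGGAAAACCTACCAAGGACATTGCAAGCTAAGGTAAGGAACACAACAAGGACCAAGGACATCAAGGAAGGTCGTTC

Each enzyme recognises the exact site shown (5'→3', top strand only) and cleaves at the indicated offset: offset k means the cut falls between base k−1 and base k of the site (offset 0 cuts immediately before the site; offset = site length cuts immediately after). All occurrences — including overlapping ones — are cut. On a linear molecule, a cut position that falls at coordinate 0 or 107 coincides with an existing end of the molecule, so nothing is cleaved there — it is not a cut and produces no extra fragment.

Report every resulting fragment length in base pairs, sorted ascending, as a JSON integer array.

Site scan:
  LmaII CAAGGA/0: at [15, 29, 43, 76, 83, 92] ⇒ [15, 29, 43, 76, 83, 92]
  SqiIX TAAGG/3: at [0, 24, 59, 64] ⇒ [3, 27, 62, 67]
  BxoIX TTGCAAGC/3: at [51] ⇒ [54]

Pooled cuts: [3, 15, 27, 29, 43, 54, 62, 67, 76, 83, 92]

Fragments:
  [0,3): 3 bp
  [3,15): 12 bp
  [15,27): 12 bp
  [27,29): 2 bp
  [29,43): 14 bp
  [43,54): 11 bp
  [54,62): 8 bp
  [62,67): 5 bp
  [67,76): 9 bp
  [76,83): 7 bp
  [83,92): 9 bp
  [92,107): 15 bp

[2,3,5,7,8,9,9,11,12,12,14,15]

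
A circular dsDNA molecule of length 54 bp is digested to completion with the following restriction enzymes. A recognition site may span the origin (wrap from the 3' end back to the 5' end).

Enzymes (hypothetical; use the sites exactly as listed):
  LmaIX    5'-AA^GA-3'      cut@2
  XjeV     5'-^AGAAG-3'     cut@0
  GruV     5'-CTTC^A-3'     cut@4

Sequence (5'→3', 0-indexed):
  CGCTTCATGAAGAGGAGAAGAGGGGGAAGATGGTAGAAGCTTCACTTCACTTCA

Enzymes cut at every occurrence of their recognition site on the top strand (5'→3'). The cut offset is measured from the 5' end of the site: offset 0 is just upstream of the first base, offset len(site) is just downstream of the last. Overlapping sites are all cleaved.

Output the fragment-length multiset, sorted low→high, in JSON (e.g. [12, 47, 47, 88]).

[4,4,5,5,5,6,7,9,9]

Per-enzyme occurrences:
  LmaIX (AAGA, off=2): starts [9, 17, 26] → cuts [11, 19, 28]
  XjeV (AGAAG, off=0): starts [15, 34] → cuts [15, 34]
  GruV (CTTCA, off=4): starts [2, 39, 44, 49] → cuts [6, 43, 48, 53]

All cut coordinates (distinct, sorted): [6, 11, 15, 19, 28, 34, 43, 48, 53]

Fragment lengths:
  6→11: 5 bp
  11→15: 4 bp
  15→19: 4 bp
  19→28: 9 bp
  28→34: 6 bp
  34→43: 9 bp
  43→48: 5 bp
  48→53: 5 bp
  53→6 (wrap): 54-53+6 = 7 bp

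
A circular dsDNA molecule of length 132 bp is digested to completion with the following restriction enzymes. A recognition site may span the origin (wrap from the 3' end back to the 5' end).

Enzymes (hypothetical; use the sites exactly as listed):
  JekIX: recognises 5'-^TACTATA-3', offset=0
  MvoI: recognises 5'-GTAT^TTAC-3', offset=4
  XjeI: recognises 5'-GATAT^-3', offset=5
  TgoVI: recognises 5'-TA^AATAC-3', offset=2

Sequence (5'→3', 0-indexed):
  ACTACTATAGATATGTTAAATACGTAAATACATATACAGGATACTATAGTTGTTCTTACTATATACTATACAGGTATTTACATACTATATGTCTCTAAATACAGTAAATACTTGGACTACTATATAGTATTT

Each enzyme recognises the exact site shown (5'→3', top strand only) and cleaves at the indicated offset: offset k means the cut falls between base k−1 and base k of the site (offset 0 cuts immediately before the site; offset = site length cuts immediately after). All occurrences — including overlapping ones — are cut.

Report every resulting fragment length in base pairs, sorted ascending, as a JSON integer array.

Scan for sites:
  JekIX (TACTATA, off=0): starts [2, 41, 56, 63, 82, 117] → cuts [2, 41, 56, 63, 82, 117]
  MvoI (GTATTTAC, off=4): starts [73, 126] → cuts [77, 130]
  XjeI (GATAT, off=5): starts [9] → cuts [14]
  TgoVI (TAAATAC, off=2): starts [16, 24, 95, 104] → cuts [18, 26, 97, 106]

All cut coordinates (distinct, sorted): [2, 14, 18, 26, 41, 56, 63, 77, 82, 97, 106, 117, 130]

Fragments:
  2→14: 12 bp
  14→18: 4 bp
  18→26: 8 bp
  26→41: 15 bp
  41→56: 15 bp
  56→63: 7 bp
  63→77: 14 bp
  77→82: 5 bp
  82→97: 15 bp
  97→106: 9 bp
  106→117: 11 bp
  117→130: 13 bp
  130→2 (wrap): 132-130+2 = 4 bp

[4,4,5,7,8,9,11,12,13,14,15,15,15]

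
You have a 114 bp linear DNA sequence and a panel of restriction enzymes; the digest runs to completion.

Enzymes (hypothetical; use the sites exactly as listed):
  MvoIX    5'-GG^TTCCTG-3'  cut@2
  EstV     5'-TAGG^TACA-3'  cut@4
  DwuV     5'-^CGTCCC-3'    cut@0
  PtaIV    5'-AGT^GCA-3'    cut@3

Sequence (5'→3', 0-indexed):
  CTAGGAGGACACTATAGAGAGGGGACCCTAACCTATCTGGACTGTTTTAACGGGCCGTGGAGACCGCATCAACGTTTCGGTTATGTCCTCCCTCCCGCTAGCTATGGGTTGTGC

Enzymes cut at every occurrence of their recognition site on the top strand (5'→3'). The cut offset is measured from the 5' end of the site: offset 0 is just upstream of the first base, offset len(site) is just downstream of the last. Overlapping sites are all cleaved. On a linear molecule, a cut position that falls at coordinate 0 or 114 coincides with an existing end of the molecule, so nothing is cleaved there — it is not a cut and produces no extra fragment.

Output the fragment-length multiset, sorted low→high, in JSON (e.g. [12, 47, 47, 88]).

Per-enzyme occurrences:
  MvoIX (GGTTCCTG, off=2): no sites
  EstV (TAGGTACA, off=4): no sites
  DwuV (CGTCCC, off=0): no sites
  PtaIV (AGTGCA, off=3): no sites

Pooled cuts: ∅

Fragments:
  no cuts → one linear fragment of 114 bp

[114]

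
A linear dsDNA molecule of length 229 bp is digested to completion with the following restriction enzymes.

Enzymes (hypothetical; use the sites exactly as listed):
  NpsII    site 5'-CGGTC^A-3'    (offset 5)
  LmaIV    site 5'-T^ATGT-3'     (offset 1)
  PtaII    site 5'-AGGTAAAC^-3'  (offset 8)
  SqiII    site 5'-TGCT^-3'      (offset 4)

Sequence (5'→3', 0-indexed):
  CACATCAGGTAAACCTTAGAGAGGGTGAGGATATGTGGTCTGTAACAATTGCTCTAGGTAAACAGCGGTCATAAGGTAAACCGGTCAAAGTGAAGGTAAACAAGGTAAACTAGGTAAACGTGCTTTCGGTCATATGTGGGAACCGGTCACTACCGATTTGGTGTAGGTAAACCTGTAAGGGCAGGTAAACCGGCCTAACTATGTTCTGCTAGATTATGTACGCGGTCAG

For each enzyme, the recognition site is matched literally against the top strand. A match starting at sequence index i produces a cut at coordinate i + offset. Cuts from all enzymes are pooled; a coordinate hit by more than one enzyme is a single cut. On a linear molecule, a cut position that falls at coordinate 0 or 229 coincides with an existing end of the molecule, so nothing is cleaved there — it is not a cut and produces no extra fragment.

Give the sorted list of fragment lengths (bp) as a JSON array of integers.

Scan for sites:
  NpsII (CGGTCA, off=5): starts [65, 81, 126, 143, 222] → cuts [70, 86, 131, 148, 227]
  LmaIV (TATGT, off=1): starts [31, 132, 199, 214] → cuts [32, 133, 200, 215]
  PtaII (AGGTAAAC, off=8): starts [6, 55, 73, 93, 102, 111, 164, 182] → cuts [14, 63, 81, 101, 110, 119, 172, 190]
  SqiII (TGCT, off=4): starts [49, 120, 206] → cuts [53, 124, 210]

Pooled cuts: [14, 32, 53, 63, 70, 81, 86, 101, 110, 119, 124, 131, 133, 148, 172, 190, 200, 210, 215, 227]

Fragment lengths:
  [0,14): 14 bp
  [14,32): 18 bp
  [32,53): 21 bp
  [53,63): 10 bp
  [63,70): 7 bp
  [70,81): 11 bp
  [81,86): 5 bp
  [86,101): 15 bp
  [101,110): 9 bp
  [110,119): 9 bp
  [119,124): 5 bp
  [124,131): 7 bp
  [131,133): 2 bp
  [133,148): 15 bp
  [148,172): 24 bp
  [172,190): 18 bp
  [190,200): 10 bp
  [200,210): 10 bp
  [210,215): 5 bp
  [215,227): 12 bp
  [227,229): 2 bp

[2,2,5,5,5,7,7,9,9,10,10,10,11,12,14,15,15,18,18,21,24]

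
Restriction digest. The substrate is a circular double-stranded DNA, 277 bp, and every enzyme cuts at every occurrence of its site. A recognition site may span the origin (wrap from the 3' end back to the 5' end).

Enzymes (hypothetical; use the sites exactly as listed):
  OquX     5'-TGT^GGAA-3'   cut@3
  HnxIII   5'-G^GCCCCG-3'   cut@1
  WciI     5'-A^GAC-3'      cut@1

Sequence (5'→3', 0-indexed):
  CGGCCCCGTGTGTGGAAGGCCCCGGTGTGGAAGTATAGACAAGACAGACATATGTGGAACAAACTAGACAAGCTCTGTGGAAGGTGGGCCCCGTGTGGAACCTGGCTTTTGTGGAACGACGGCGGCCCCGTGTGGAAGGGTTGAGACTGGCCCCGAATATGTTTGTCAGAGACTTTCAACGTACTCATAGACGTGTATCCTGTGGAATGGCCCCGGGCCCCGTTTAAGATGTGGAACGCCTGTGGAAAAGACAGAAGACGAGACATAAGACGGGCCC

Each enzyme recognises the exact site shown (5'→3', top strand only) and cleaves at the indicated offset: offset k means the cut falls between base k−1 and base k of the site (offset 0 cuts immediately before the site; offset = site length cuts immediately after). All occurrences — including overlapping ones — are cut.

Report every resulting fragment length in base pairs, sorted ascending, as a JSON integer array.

Per-enzyme occurrences:
  OquX (TGTGGAA, off=3): starts [10, 25, 52, 75, 93, 109, 130, 200, 229, 240] → cuts [13, 28, 55, 78, 96, 112, 133, 203, 232, 243]
  HnxIII (GGCCCCG, off=1): starts [1, 17, 86, 123, 148, 208, 215, 272] → cuts [2, 18, 87, 124, 149, 209, 216, 273]
  WciI (AGAC, off=1): starts [36, 41, 45, 65, 143, 169, 188, 248, 255, 260, 267] → cuts [37, 42, 46, 66, 144, 170, 189, 249, 256, 261, 268]

Pooled cuts: [2, 13, 18, 28, 37, 42, 46, 55, 66, 78, 87, 96, 112, 124, 133, 144, 149, 170, 189, 203, 209, 216, 232, 243, 249, 256, 261, 268, 273]

Fragments:
  2→13: 11 bp
  13→18: 5 bp
  18→28: 10 bp
  28→37: 9 bp
  37→42: 5 bp
  42→46: 4 bp
  46→55: 9 bp
  55→66: 11 bp
  66→78: 12 bp
  78→87: 9 bp
  87→96: 9 bp
  96→112: 16 bp
  112→124: 12 bp
  124→133: 9 bp
  133→144: 11 bp
  144→149: 5 bp
  149→170: 21 bp
  170→189: 19 bp
  189→203: 14 bp
  203→209: 6 bp
  209→216: 7 bp
  216→232: 16 bp
  232→243: 11 bp
  243→249: 6 bp
  249→256: 7 bp
  256→261: 5 bp
  261→268: 7 bp
  268→273: 5 bp
  273→2 (wrap): 277-273+2 = 6 bp

[4,5,5,5,5,5,6,6,6,7,7,7,9,9,9,9,9,10,11,11,11,11,12,12,14,16,16,19,21]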